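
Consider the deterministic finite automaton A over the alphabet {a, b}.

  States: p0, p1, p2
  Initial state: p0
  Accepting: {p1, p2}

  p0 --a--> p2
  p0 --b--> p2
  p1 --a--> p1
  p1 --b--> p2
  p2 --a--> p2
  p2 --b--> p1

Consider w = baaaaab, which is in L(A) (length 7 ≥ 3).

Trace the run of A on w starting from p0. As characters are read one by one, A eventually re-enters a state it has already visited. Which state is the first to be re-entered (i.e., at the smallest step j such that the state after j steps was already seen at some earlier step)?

State sequence: p0 -b-> p2 -a-> p2 -a-> p2 -a-> p2 -a-> p2 -a-> p2 -b-> p1
First repeat at step 2: p2 was already visited.

The earliest repeat is at step j = 2: A is in p2, which it already visited at step i = 1.
With |Q| = 3, pigeonhole forces a state repeat no later than step 3; the substring read between the first and second visits to that state can be pumped.

p2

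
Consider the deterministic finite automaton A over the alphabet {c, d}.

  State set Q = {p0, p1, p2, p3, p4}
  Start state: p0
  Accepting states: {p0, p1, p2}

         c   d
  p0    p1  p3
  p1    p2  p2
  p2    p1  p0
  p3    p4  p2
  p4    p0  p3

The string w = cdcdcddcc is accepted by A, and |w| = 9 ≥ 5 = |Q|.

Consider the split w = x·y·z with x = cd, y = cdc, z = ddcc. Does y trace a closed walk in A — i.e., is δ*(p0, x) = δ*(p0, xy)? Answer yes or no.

no

Run of A on the first 5 characters of w = c d c d c:
  step 0: p0  (start)
  step 1: p1  (read c: p0→p1)
  step 2: p2  (read d: p1→p2)
  step 3: p1  (read c: p2→p1)
  step 4: p2  (read d: p1→p2)
  step 5: p1  (read c: p2→p1)

After x (step 2): p2. After xy (step 5): p1.
They differ (p2 ≠ p1), so y is not a cycle from the state after x; this split is not the one the pumping-lemma construction produces, and pumping y need not keep the string in L(A).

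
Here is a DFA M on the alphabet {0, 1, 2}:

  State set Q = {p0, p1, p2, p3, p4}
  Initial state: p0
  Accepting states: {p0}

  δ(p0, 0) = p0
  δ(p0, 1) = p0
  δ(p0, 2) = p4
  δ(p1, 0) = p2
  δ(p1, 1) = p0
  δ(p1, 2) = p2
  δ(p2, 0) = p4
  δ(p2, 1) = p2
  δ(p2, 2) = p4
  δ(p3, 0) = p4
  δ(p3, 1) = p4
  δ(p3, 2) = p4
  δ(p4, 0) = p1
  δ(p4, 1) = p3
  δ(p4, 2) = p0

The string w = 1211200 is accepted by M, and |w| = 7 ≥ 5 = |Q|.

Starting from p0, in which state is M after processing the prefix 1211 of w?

Run of M on the first 4 characters of w = 1 2 1 1:
  step 0: p0  (start)
  step 1: p0  (read 1: p0→p0)
  step 2: p4  (read 2: p0→p4)
  step 3: p3  (read 1: p4→p3)
  step 4: p4  (read 1: p3→p4)

After reading 4 characters, M is in state p4.

p4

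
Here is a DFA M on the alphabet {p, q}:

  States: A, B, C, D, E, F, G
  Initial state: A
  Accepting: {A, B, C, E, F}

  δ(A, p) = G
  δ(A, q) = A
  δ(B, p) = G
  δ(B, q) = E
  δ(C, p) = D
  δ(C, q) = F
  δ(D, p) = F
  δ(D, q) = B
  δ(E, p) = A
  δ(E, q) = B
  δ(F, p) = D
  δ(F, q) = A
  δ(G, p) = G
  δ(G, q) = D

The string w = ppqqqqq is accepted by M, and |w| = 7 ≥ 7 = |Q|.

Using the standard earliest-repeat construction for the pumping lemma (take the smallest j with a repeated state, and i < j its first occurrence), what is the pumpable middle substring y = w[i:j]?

p

State sequence: A -p-> G -p-> G -q-> D -q-> B -q-> E -q-> B -q-> E
First repeat at step 2: G was already visited.

So i = 1, j = 2, giving x = w[0:1] = p, y = w[1:2] = p, z = w[2:7] = qqqqq.
Check: |xy| = 2 ≤ 7 and |y| = 1 ≥ 1. Reading y takes M from G back to G, so every xyⁱz is accepted.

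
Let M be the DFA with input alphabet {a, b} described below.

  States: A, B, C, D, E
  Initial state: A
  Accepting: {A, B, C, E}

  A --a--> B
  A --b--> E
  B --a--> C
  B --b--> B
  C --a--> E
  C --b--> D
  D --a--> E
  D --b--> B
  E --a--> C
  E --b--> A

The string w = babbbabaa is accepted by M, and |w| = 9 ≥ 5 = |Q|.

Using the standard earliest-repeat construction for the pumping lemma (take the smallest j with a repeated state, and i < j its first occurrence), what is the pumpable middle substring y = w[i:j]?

State sequence: A -b-> E -a-> C -b-> D -b-> B -b-> B -a-> C -b-> D -a-> E -a-> C
First repeat at step 5: B was already visited.

So i = 4, j = 5, giving x = w[0:4] = babb, y = w[4:5] = b, z = w[5:9] = abaa.
Check: |xy| = 5 ≤ 5 and |y| = 1 ≥ 1. Reading y takes M from B back to B, so every xyⁱz is accepted.

b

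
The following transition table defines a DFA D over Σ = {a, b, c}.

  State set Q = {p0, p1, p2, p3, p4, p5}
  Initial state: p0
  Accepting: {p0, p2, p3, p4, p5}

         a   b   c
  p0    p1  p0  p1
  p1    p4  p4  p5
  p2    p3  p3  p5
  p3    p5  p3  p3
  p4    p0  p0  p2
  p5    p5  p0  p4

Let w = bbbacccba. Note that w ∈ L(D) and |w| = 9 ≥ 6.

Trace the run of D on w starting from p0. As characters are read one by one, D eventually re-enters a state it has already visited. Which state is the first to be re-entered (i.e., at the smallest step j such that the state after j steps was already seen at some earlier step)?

State sequence: p0 -b-> p0 -b-> p0 -b-> p0 -a-> p1 -c-> p5 -c-> p4 -c-> p2 -b-> p3 -a-> p5
First repeat at step 1: p0 was already visited.

The earliest repeat is at step j = 1: D is in p0, which it already visited at step i = 0.
With |Q| = 6, pigeonhole forces a state repeat no later than step 6; the substring read between the first and second visits to that state can be pumped.

p0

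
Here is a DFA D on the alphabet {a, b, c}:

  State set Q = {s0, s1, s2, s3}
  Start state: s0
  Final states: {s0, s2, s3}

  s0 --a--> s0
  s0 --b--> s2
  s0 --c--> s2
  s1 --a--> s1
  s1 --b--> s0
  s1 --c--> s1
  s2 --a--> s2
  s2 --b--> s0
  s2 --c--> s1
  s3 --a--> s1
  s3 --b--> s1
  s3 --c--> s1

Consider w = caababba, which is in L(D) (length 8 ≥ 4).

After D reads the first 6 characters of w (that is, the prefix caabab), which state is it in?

s2

State sequence: s0 -c-> s2 -a-> s2 -a-> s2 -b-> s0 -a-> s0 -b-> s2

After reading 6 characters, D is in state s2.
(This kind of state-tracing is the core of the pumping-lemma construction: with 4 states, pigeonhole forces a repeat within the first 4 steps.)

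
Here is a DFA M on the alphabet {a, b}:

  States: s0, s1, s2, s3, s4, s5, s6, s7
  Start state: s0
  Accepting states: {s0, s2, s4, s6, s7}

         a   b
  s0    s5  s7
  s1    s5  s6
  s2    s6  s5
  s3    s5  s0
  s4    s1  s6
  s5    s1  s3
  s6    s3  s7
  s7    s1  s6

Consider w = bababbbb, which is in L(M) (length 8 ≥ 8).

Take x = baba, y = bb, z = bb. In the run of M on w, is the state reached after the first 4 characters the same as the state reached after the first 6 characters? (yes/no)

no

Run of M on the first 6 characters of w = b a b a b b:
  step 0: s0  (start)
  step 1: s7  (read b: s0→s7)
  step 2: s1  (read a: s7→s1)
  step 3: s6  (read b: s1→s6)
  step 4: s3  (read a: s6→s3)
  step 5: s0  (read b: s3→s0)
  step 6: s7  (read b: s0→s7)

After x (step 4): s3. After xy (step 6): s7.
They differ (s3 ≠ s7), so y is not a cycle from the state after x; this split is not the one the pumping-lemma construction produces, and pumping y need not keep the string in L(M).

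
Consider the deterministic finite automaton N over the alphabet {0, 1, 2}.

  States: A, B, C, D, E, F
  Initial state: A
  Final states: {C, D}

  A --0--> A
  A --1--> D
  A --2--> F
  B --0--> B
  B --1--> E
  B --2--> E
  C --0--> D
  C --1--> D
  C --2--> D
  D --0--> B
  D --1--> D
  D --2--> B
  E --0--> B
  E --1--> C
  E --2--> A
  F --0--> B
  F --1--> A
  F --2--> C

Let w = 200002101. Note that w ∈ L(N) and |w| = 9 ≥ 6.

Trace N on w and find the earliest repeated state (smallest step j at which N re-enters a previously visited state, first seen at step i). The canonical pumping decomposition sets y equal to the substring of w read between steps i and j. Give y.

0

State sequence: A -2-> F -0-> B -0-> B -0-> B -0-> B -2-> E -1-> C -0-> D -1-> D
First repeat at step 3: B was already visited.

So i = 2, j = 3, giving x = w[0:2] = 20, y = w[2:3] = 0, z = w[3:9] = 002101.
Check: |xy| = 3 ≤ 6 and |y| = 1 ≥ 1. Reading y takes N from B back to B, so every xyⁱz is accepted.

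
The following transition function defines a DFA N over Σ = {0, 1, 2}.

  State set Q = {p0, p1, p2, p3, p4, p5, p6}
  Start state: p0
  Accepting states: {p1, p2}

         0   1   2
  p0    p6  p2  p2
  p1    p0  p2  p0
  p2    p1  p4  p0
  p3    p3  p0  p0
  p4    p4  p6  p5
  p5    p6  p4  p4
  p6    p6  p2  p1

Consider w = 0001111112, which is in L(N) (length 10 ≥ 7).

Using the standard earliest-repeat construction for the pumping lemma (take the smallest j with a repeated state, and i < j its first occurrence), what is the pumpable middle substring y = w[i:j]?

0

State sequence: p0 -0-> p6 -0-> p6 -0-> p6 -1-> p2 -1-> p4 -1-> p6 -1-> p2 -1-> p4 -1-> p6 -2-> p1
First repeat at step 2: p6 was already visited.

So i = 1, j = 2, giving x = w[0:1] = 0, y = w[1:2] = 0, z = w[2:10] = 01111112.
Check: |xy| = 2 ≤ 7 and |y| = 1 ≥ 1. Reading y takes N from p6 back to p6, so every xyⁱz is accepted.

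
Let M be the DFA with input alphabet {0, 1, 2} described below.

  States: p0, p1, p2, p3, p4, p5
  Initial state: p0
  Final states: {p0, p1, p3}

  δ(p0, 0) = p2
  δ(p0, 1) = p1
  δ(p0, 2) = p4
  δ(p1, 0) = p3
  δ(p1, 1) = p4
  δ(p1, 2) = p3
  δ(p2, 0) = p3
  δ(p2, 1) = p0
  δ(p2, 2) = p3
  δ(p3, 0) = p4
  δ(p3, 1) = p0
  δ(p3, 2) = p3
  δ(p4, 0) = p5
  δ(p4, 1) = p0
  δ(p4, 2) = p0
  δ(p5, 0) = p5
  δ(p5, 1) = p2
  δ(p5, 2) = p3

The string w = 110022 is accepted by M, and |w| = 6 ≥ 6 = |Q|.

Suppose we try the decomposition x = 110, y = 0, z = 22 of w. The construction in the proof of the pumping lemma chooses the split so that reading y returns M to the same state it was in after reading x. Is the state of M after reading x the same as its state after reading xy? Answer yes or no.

State sequence: p0 -1-> p1 -1-> p4 -0-> p5 -0-> p5

After x (step 3): p5. After xy (step 4): p5.
They match, so y = 0 drives M around a cycle from p5 back to itself; pumping y any number of times keeps M in p5 before reading z, and xyⁱz ∈ L(M) for every i ≥ 0.

yes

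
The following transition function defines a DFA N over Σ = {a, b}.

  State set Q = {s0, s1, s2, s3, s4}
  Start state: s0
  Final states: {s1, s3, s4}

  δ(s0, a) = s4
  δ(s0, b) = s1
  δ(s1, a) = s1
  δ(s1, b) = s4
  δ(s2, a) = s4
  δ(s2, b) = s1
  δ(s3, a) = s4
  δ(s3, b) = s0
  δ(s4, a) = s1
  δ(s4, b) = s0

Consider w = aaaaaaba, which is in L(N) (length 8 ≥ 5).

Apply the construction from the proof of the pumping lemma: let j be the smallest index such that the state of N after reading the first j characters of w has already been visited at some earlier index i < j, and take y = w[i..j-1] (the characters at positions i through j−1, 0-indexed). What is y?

Run of N on w = a a a a a a b a:
  step 0: s0  (start)
  step 1: s4  (read a: s0→s4)
  step 2: s1  (read a: s4→s1)
  step 3: s1  (read a: s1→s1)   ← first repeat (s1 seen earlier)
  step 4: s1  (read a: s1→s1)
  step 5: s1  (read a: s1→s1)
  step 6: s1  (read a: s1→s1)
  step 7: s4  (read b: s1→s4)
  step 8: s1  (read a: s4→s1)

So i = 2, j = 3, giving x = w[0:2] = aa, y = w[2:3] = a, z = w[3:8] = aaaba.
Check: |xy| = 3 ≤ 5 and |y| = 1 ≥ 1. Reading y takes N from s1 back to s1, so every xyⁱz is accepted.
Since N has 5 states, any run of length ≥ 5 visits 5+1 states, so by pigeonhole some state repeats within the first 5 steps — that repeat gives the pumpable loop.

a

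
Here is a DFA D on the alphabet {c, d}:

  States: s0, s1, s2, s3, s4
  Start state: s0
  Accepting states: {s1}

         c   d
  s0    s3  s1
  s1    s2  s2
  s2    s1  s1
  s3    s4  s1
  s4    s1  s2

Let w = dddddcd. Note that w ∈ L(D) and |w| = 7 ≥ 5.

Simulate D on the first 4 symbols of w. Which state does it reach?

s2

State sequence: s0 -d-> s1 -d-> s2 -d-> s1 -d-> s2

After reading 4 characters, D is in state s2.
(This kind of state-tracing is the core of the pumping-lemma construction: with 5 states, pigeonhole forces a repeat within the first 5 steps.)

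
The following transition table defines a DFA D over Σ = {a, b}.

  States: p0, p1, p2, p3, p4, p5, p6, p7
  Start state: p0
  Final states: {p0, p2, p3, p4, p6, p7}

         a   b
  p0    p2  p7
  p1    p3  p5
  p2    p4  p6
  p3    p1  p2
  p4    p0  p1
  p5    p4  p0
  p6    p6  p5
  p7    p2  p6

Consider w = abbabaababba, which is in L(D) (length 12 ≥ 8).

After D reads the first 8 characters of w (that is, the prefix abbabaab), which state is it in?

p5

Run of D on the first 8 characters of w = a b b a b a a b:
  step 0: p0  (start)
  step 1: p2  (read a: p0→p2)
  step 2: p6  (read b: p2→p6)
  step 3: p5  (read b: p6→p5)
  step 4: p4  (read a: p5→p4)
  step 5: p1  (read b: p4→p1)
  step 6: p3  (read a: p1→p3)
  step 7: p1  (read a: p3→p1)
  step 8: p5  (read b: p1→p5)

After reading 8 characters, D is in state p5.
(This kind of state-tracing is the core of the pumping-lemma construction: with 8 states, pigeonhole forces a repeat within the first 8 steps.)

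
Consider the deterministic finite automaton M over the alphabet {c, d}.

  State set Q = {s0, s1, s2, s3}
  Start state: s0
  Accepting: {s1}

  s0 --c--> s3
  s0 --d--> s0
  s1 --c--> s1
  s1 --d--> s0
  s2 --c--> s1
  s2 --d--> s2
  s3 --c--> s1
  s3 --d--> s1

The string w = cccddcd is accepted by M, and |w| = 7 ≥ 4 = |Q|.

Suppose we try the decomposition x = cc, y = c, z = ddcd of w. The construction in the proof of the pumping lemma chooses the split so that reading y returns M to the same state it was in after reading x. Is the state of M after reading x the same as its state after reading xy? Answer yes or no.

Run of M on the first 3 characters of w = c c c:
  step 0: s0  (start)
  step 1: s3  (read c: s0→s3)
  step 2: s1  (read c: s3→s1)
  step 3: s1  (read c: s1→s1)

After x (step 2): s1. After xy (step 3): s1.
They match, so y = c drives M around a cycle from s1 back to itself; pumping y any number of times keeps M in s1 before reading z, and xyⁱz ∈ L(M) for every i ≥ 0.

yes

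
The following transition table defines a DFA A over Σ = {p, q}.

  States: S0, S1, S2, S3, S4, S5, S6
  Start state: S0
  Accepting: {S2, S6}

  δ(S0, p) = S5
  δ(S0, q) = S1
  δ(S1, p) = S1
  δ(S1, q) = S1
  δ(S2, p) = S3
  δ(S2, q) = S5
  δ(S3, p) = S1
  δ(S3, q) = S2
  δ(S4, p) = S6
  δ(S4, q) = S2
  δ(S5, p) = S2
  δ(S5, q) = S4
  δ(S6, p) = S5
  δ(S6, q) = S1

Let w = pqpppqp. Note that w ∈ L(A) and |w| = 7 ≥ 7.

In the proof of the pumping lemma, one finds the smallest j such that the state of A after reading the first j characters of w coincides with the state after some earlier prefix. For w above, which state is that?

S5

State sequence: S0 -p-> S5 -q-> S4 -p-> S6 -p-> S5 -p-> S2 -q-> S5 -p-> S2
First repeat at step 4: S5 was already visited.

The earliest repeat is at step j = 4: A is in S5, which it already visited at step i = 1.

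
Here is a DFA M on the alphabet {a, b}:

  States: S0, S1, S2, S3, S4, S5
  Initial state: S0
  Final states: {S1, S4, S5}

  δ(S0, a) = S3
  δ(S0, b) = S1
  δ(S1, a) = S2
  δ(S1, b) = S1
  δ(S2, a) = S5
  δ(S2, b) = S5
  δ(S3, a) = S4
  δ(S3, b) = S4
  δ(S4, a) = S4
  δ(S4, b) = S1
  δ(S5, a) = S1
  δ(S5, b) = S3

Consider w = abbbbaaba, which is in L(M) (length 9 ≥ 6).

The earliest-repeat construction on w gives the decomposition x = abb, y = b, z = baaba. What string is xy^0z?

abbbaaba

xy⁰z = xz = abb·baaba = abbbaaba.
Reading y = b takes M from S1 back to S1, so after x the machine is still in S1, and z then leads to the accepting state S4. Hence abbbaaba ∈ L(M).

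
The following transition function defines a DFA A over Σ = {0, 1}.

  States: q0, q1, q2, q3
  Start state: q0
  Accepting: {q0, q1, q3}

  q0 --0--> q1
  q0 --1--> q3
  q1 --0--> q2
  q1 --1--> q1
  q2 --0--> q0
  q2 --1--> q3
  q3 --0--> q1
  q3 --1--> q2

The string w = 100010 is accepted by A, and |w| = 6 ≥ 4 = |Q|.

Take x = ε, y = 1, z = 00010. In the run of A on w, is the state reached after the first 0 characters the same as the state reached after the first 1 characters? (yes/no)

Run of A on the first 1 characters of w = 1:
  step 0: q0  (start)
  step 1: q3  (read 1: q0→q3)

After x (step 0): q0. After xy (step 1): q3.
They differ (q0 ≠ q3), so y is not a cycle from the state after x; this split is not the one the pumping-lemma construction produces, and pumping y need not keep the string in L(A).

no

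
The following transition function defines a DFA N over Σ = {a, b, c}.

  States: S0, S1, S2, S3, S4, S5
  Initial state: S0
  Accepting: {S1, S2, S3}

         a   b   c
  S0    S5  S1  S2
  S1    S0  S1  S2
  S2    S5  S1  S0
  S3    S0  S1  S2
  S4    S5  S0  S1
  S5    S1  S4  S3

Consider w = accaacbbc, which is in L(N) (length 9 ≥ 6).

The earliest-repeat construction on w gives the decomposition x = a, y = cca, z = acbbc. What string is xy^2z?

accaccaacbbc

xy^2z = a·cca·cca·acbbc = accaccaacbbc.
Reading y = cca takes N from S5 back to S5, so after x·y·y the machine is still in S5, and z then leads to the accepting state S2. Hence accaccaacbbc ∈ L(N).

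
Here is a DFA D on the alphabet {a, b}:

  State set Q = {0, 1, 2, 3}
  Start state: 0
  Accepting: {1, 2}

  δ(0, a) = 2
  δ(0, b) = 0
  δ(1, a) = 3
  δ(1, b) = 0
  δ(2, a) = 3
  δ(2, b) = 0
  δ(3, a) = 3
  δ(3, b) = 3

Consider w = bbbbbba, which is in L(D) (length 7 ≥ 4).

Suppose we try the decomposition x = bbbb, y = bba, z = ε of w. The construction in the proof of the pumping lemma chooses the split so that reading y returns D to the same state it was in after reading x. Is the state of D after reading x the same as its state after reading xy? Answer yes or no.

no

Run of D on the first 7 characters of w = b b b b b b a:
  step 0: 0  (start)
  step 1: 0  (read b: 0→0)
  step 2: 0  (read b: 0→0)
  step 3: 0  (read b: 0→0)
  step 4: 0  (read b: 0→0)
  step 5: 0  (read b: 0→0)
  step 6: 0  (read b: 0→0)
  step 7: 2  (read a: 0→2)

After x (step 4): 0. After xy (step 7): 2.
They differ (0 ≠ 2), so y is not a cycle from the state after x; this split is not the one the pumping-lemma construction produces, and pumping y need not keep the string in L(D).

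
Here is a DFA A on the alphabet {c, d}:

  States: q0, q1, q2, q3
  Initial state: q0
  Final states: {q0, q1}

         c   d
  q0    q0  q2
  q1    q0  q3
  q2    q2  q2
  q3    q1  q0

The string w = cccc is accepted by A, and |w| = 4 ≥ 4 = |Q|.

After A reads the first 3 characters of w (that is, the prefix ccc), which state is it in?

q0

Run of A on the first 3 characters of w = c c c:
  step 0: q0  (start)
  step 1: q0  (read c: q0→q0)
  step 2: q0  (read c: q0→q0)
  step 3: q0  (read c: q0→q0)

After reading 3 characters, A is in state q0.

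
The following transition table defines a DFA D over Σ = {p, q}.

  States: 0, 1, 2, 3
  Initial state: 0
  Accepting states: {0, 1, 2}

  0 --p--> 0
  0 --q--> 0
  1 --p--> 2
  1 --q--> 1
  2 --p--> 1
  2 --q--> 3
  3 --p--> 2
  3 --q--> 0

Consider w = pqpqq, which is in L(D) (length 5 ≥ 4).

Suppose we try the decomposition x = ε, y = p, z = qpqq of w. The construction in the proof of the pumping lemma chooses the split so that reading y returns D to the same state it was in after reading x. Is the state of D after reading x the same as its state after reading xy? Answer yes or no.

Run of D on the first 1 characters of w = p:
  step 0: 0  (start)
  step 1: 0  (read p: 0→0)

After x (step 0): 0. After xy (step 1): 0.
They match, so y = p drives D around a cycle from 0 back to itself; pumping y any number of times keeps D in 0 before reading z, and xyⁱz ∈ L(D) for every i ≥ 0.

yes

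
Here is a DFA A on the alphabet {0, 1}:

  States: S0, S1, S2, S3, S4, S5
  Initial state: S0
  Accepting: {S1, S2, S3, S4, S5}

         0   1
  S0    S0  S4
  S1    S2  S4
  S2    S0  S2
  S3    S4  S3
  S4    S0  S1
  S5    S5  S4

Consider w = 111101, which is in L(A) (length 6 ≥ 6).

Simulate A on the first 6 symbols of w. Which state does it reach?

S2

State sequence: S0 -1-> S4 -1-> S1 -1-> S4 -1-> S1 -0-> S2 -1-> S2

After reading 6 characters, A is in state S2.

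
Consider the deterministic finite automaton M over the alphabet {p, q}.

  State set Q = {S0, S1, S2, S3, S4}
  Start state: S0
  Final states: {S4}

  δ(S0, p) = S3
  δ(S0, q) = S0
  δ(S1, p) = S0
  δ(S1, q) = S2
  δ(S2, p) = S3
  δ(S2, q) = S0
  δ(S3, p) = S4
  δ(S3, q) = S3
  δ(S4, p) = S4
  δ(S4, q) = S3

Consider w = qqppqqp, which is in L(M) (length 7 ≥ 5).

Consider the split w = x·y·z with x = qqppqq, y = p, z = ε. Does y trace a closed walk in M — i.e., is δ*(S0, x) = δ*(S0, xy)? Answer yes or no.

State sequence: S0 -q-> S0 -q-> S0 -p-> S3 -p-> S4 -q-> S3 -q-> S3 -p-> S4

After x (step 6): S3. After xy (step 7): S4.
They differ (S3 ≠ S4), so y is not a cycle from the state after x; this split is not the one the pumping-lemma construction produces, and pumping y need not keep the string in L(M).

no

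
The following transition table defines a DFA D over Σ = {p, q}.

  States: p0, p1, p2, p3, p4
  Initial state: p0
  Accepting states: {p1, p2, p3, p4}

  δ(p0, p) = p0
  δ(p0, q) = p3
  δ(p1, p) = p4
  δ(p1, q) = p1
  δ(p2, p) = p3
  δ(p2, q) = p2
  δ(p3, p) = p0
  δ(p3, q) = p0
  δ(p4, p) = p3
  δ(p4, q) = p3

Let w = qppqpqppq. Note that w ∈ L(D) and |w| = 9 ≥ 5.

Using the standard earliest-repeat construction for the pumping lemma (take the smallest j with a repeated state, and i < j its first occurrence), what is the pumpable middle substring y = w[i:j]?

qp

State sequence: p0 -q-> p3 -p-> p0 -p-> p0 -q-> p3 -p-> p0 -q-> p3 -p-> p0 -p-> p0 -q-> p3
First repeat at step 2: p0 was already visited.

So i = 0, j = 2, giving x = w[0:0] = ε, y = w[0:2] = qp, z = w[2:9] = pqpqppq.
Check: |xy| = 2 ≤ 5 and |y| = 2 ≥ 1. Reading y takes D from p0 back to p0, so every xyⁱz is accepted.
With |Q| = 5, pigeonhole forces a state repeat no later than step 5; the substring read between the first and second visits to that state can be pumped.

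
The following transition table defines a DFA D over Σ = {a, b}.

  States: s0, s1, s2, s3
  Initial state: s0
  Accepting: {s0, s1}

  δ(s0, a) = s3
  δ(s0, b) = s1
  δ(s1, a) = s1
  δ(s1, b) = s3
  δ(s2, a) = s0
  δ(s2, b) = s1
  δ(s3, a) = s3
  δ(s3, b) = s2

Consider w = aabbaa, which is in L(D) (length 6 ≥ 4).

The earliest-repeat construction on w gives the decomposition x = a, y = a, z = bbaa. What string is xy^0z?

abbaa

xy⁰z = xz = a·bbaa = abbaa.
Reading y = a takes D from s3 back to s3, so after x the machine is still in s3, and z then leads to the accepting state s1. Hence abbaa ∈ L(D).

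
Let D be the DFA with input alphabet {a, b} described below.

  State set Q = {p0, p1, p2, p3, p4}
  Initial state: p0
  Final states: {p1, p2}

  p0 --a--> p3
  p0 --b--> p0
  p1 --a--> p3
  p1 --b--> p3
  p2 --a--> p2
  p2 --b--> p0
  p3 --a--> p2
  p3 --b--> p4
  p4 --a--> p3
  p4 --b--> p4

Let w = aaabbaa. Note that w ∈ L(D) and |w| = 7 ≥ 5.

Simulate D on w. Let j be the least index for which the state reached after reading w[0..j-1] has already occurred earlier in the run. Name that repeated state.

p2

State sequence: p0 -a-> p3 -a-> p2 -a-> p2 -b-> p0 -b-> p0 -a-> p3 -a-> p2
First repeat at step 3: p2 was already visited.

The earliest repeat is at step j = 3: D is in p2, which it already visited at step i = 2.
Pumping length from the standard proof: p = 5 (the number of states). The repeated state found above gives |xy| = j ≤ 5 and |y| = j − i ≥ 1.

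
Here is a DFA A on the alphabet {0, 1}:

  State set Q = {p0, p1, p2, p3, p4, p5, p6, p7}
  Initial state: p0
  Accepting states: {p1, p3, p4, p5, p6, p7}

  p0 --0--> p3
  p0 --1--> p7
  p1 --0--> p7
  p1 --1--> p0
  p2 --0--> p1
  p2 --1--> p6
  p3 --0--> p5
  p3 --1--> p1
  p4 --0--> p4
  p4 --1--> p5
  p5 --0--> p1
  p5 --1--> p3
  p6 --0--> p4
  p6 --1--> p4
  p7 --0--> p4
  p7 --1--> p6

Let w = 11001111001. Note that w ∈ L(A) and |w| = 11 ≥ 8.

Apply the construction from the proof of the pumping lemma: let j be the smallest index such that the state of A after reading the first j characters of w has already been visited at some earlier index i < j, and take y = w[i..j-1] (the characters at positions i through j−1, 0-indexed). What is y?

Run of A on w = 1 1 0 0 1 1 1 1 0 0 1:
  step 0: p0  (start)
  step 1: p7  (read 1: p0→p7)
  step 2: p6  (read 1: p7→p6)
  step 3: p4  (read 0: p6→p4)
  step 4: p4  (read 0: p4→p4)   ← first repeat (p4 seen earlier)
  step 5: p5  (read 1: p4→p5)
  step 6: p3  (read 1: p5→p3)
  step 7: p1  (read 1: p3→p1)
  step 8: p0  (read 1: p1→p0)
  step 9: p3  (read 0: p0→p3)
  step 10: p5  (read 0: p3→p5)
  step 11: p3  (read 1: p5→p3)

So i = 3, j = 4, giving x = w[0:3] = 110, y = w[3:4] = 0, z = w[4:11] = 1111001.
Check: |xy| = 4 ≤ 8 and |y| = 1 ≥ 1. Reading y takes A from p4 back to p4, so every xyⁱz is accepted.

0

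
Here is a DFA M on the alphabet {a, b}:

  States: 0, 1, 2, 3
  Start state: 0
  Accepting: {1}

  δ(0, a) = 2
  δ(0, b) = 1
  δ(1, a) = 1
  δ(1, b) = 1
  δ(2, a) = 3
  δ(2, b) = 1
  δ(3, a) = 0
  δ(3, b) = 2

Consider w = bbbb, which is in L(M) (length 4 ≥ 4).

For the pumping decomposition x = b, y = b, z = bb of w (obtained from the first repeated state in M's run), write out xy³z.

xy^3z = b·b·b·b·bb = bbbbbb.
Reading y = b takes M from 1 back to 1, so after x·y·y·y the machine is still in 1, and z then leads to the accepting state 1. Hence bbbbbb ∈ L(M).

bbbbbb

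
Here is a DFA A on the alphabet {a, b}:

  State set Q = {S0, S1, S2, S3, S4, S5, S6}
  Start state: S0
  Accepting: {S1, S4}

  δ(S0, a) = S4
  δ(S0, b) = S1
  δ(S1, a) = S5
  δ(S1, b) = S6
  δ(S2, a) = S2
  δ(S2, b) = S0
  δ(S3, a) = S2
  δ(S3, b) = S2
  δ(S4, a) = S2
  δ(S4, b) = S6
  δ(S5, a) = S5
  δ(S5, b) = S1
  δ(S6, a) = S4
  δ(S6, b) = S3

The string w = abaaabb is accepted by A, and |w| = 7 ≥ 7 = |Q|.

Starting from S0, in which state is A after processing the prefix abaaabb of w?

State sequence: S0 -a-> S4 -b-> S6 -a-> S4 -a-> S2 -a-> S2 -b-> S0 -b-> S1

After reading 7 characters, A is in state S1.

S1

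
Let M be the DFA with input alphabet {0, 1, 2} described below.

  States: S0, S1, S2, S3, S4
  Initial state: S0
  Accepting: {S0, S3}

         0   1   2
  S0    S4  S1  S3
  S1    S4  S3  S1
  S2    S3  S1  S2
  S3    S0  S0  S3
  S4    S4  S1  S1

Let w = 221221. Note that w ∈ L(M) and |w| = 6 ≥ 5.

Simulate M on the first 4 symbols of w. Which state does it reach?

State sequence: S0 -2-> S3 -2-> S3 -1-> S0 -2-> S3

After reading 4 characters, M is in state S3.

S3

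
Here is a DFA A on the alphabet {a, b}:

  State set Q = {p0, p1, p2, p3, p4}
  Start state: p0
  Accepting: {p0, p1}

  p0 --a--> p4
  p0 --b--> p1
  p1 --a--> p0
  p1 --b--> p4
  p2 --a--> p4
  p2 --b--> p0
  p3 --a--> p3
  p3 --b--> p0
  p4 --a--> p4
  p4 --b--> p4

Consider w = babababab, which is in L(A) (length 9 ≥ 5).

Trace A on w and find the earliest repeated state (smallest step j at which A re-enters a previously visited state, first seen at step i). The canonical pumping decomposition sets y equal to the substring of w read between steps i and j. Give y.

ba

Run of A on w = b a b a b a b a b:
  step 0: p0  (start)
  step 1: p1  (read b: p0→p1)
  step 2: p0  (read a: p1→p0)   ← first repeat (p0 seen earlier)
  step 3: p1  (read b: p0→p1)
  step 4: p0  (read a: p1→p0)
  step 5: p1  (read b: p0→p1)
  step 6: p0  (read a: p1→p0)
  step 7: p1  (read b: p0→p1)
  step 8: p0  (read a: p1→p0)
  step 9: p1  (read b: p0→p1)

So i = 0, j = 2, giving x = w[0:0] = ε, y = w[0:2] = ba, z = w[2:9] = bababab.
Check: |xy| = 2 ≤ 5 and |y| = 2 ≥ 1. Reading y takes A from p0 back to p0, so every xyⁱz is accepted.
With |Q| = 5, pigeonhole forces a state repeat no later than step 5; the substring read between the first and second visits to that state can be pumped.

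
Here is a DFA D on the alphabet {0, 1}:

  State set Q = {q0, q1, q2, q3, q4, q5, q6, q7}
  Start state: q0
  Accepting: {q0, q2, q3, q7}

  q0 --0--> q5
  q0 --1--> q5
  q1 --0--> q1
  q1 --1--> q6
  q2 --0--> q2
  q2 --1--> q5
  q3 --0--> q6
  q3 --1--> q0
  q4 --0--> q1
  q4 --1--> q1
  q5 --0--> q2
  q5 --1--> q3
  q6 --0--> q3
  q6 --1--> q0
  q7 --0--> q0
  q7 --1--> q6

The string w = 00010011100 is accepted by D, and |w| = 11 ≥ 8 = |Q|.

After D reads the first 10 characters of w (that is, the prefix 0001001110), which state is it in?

State sequence: q0 -0-> q5 -0-> q2 -0-> q2 -1-> q5 -0-> q2 -0-> q2 -1-> q5 -1-> q3 -1-> q0 -0-> q5

After reading 10 characters, D is in state q5.

q5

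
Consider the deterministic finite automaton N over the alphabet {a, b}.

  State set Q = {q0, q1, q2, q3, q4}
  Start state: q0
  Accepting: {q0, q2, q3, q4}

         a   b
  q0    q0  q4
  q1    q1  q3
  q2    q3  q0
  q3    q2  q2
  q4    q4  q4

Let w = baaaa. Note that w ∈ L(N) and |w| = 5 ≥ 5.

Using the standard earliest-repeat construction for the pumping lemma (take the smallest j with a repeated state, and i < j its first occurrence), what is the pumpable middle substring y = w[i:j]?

State sequence: q0 -b-> q4 -a-> q4 -a-> q4 -a-> q4 -a-> q4
First repeat at step 2: q4 was already visited.

So i = 1, j = 2, giving x = w[0:1] = b, y = w[1:2] = a, z = w[2:5] = aaa.
Check: |xy| = 2 ≤ 5 and |y| = 1 ≥ 1. Reading y takes N from q4 back to q4, so every xyⁱz is accepted.
The DFA has 5 states, so the proof of the pumping lemma guarantees a repeated state among the first 5+1 visited; the segment between the two visits is the pumpable y.

a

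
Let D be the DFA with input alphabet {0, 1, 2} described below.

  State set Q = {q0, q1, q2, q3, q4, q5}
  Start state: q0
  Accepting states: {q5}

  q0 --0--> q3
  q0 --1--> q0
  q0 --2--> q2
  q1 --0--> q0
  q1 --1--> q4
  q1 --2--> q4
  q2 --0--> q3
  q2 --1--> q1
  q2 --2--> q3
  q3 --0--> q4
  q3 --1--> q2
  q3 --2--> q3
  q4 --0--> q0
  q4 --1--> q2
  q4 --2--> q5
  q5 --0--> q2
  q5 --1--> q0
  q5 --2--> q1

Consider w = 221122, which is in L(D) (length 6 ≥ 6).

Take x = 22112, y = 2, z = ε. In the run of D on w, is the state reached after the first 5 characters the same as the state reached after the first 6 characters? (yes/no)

Run of D on the first 6 characters of w = 2 2 1 1 2 2:
  step 0: q0  (start)
  step 1: q2  (read 2: q0→q2)
  step 2: q3  (read 2: q2→q3)
  step 3: q2  (read 1: q3→q2)
  step 4: q1  (read 1: q2→q1)
  step 5: q4  (read 2: q1→q4)
  step 6: q5  (read 2: q4→q5)

After x (step 5): q4. After xy (step 6): q5.
They differ (q4 ≠ q5), so y is not a cycle from the state after x; this split is not the one the pumping-lemma construction produces, and pumping y need not keep the string in L(D).

no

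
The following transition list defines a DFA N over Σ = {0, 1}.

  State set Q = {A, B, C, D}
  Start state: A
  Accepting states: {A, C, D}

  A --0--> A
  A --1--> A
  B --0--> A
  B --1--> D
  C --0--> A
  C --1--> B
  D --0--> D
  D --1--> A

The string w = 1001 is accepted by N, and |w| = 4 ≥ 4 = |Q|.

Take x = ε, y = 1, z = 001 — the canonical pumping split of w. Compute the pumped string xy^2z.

xy^2z = ε·1·1·001 = 11001.
Reading y = 1 takes N from A back to A, so after x·y·y the machine is still in A, and z then leads to the accepting state A. Hence 11001 ∈ L(N).

11001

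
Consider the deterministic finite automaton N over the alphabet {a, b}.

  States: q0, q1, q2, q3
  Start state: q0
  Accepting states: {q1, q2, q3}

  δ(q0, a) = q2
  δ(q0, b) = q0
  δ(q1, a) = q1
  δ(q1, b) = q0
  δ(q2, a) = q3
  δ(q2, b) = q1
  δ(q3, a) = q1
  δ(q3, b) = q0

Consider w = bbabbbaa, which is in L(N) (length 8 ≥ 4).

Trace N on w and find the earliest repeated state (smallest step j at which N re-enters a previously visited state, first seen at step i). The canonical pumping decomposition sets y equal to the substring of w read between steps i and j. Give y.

b

Run of N on w = b b a b b b a a:
  step 0: q0  (start)
  step 1: q0  (read b: q0→q0)   ← first repeat (q0 seen earlier)
  step 2: q0  (read b: q0→q0)
  step 3: q2  (read a: q0→q2)
  step 4: q1  (read b: q2→q1)
  step 5: q0  (read b: q1→q0)
  step 6: q0  (read b: q0→q0)
  step 7: q2  (read a: q0→q2)
  step 8: q3  (read a: q2→q3)

So i = 0, j = 1, giving x = w[0:0] = ε, y = w[0:1] = b, z = w[1:8] = babbbaa.
Check: |xy| = 1 ≤ 4 and |y| = 1 ≥ 1. Reading y takes N from q0 back to q0, so every xyⁱz is accepted.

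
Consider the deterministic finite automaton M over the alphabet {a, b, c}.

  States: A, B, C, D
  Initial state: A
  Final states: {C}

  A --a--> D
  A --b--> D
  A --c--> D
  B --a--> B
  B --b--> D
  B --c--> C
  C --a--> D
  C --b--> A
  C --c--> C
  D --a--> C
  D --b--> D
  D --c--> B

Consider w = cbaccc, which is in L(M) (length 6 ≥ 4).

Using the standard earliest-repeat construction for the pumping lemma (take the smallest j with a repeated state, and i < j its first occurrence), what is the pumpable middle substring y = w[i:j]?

State sequence: A -c-> D -b-> D -a-> C -c-> C -c-> C -c-> C
First repeat at step 2: D was already visited.

So i = 1, j = 2, giving x = w[0:1] = c, y = w[1:2] = b, z = w[2:6] = accc.
Check: |xy| = 2 ≤ 4 and |y| = 1 ≥ 1. Reading y takes M from D back to D, so every xyⁱz is accepted.
With |Q| = 4, pigeonhole forces a state repeat no later than step 4; the substring read between the first and second visits to that state can be pumped.

b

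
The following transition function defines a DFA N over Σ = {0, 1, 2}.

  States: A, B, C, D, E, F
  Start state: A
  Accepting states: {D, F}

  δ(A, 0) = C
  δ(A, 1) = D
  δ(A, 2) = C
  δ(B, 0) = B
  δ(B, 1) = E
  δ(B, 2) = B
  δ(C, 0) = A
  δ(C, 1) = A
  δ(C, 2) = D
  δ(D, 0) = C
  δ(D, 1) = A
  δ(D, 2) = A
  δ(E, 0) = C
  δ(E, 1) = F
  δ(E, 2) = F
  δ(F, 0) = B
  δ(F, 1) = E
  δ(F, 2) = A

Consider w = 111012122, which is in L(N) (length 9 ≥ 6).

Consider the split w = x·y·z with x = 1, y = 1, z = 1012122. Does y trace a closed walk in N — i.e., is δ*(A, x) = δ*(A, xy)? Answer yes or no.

no

Run of N on the first 2 characters of w = 1 1:
  step 0: A  (start)
  step 1: D  (read 1: A→D)
  step 2: A  (read 1: D→A)

After x (step 1): D. After xy (step 2): A.
They differ (D ≠ A), so y is not a cycle from the state after x; this split is not the one the pumping-lemma construction produces, and pumping y need not keep the string in L(N).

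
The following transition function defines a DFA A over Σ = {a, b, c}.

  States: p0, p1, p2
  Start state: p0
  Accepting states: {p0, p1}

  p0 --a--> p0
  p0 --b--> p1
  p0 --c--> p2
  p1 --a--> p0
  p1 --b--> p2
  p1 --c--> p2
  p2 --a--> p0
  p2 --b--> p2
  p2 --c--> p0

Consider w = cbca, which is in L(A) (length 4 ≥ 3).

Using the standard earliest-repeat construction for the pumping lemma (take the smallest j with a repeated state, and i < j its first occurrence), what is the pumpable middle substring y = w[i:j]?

b

State sequence: p0 -c-> p2 -b-> p2 -c-> p0 -a-> p0
First repeat at step 2: p2 was already visited.

So i = 1, j = 2, giving x = w[0:1] = c, y = w[1:2] = b, z = w[2:4] = ca.
Check: |xy| = 2 ≤ 3 and |y| = 1 ≥ 1. Reading y takes A from p2 back to p2, so every xyⁱz is accepted.
The DFA has 3 states, so the proof of the pumping lemma guarantees a repeated state among the first 3+1 visited; the segment between the two visits is the pumpable y.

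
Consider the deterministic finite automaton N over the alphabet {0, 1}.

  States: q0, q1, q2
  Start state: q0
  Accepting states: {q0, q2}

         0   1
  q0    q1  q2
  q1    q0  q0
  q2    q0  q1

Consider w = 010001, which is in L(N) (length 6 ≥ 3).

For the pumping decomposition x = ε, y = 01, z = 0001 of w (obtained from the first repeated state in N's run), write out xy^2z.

01010001

xy^2z = ε·01·01·0001 = 01010001.
Reading y = 01 takes N from q0 back to q0, so after x·y·y the machine is still in q0, and z then leads to the accepting state q0. Hence 01010001 ∈ L(N).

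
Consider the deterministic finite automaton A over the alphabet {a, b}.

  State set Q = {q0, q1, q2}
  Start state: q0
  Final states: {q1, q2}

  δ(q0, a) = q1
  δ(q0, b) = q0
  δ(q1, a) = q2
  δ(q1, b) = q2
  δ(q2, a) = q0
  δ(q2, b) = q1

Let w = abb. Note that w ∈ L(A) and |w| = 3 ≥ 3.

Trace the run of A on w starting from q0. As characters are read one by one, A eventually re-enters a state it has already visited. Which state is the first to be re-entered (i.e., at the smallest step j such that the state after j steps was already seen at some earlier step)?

q1

State sequence: q0 -a-> q1 -b-> q2 -b-> q1
First repeat at step 3: q1 was already visited.

The earliest repeat is at step j = 3: A is in q1, which it already visited at step i = 1.
Since A has 3 states, any run of length ≥ 3 visits 3+1 states, so by pigeonhole some state repeats within the first 3 steps — that repeat gives the pumpable loop.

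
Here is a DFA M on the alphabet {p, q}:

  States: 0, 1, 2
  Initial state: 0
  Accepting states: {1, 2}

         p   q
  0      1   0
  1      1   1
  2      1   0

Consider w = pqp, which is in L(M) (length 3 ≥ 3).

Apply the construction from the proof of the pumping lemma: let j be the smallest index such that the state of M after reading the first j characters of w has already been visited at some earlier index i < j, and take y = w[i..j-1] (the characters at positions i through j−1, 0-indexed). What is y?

State sequence: 0 -p-> 1 -q-> 1 -p-> 1
First repeat at step 2: 1 was already visited.

So i = 1, j = 2, giving x = w[0:1] = p, y = w[1:2] = q, z = w[2:3] = p.
Check: |xy| = 2 ≤ 3 and |y| = 1 ≥ 1. Reading y takes M from 1 back to 1, so every xyⁱz is accepted.

q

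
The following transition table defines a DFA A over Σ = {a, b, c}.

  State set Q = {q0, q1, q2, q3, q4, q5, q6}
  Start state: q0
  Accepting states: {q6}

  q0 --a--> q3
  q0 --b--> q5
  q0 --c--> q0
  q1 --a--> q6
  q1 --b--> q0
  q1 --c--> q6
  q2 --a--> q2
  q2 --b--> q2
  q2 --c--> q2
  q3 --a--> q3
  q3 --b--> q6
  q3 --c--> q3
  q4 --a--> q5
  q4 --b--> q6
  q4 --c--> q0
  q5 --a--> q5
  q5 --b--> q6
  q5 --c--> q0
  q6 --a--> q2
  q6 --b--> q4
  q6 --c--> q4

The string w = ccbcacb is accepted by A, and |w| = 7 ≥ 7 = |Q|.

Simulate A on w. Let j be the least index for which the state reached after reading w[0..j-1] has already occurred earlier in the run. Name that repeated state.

State sequence: q0 -c-> q0 -c-> q0 -b-> q5 -c-> q0 -a-> q3 -c-> q3 -b-> q6
First repeat at step 1: q0 was already visited.

The earliest repeat is at step j = 1: A is in q0, which it already visited at step i = 0.

q0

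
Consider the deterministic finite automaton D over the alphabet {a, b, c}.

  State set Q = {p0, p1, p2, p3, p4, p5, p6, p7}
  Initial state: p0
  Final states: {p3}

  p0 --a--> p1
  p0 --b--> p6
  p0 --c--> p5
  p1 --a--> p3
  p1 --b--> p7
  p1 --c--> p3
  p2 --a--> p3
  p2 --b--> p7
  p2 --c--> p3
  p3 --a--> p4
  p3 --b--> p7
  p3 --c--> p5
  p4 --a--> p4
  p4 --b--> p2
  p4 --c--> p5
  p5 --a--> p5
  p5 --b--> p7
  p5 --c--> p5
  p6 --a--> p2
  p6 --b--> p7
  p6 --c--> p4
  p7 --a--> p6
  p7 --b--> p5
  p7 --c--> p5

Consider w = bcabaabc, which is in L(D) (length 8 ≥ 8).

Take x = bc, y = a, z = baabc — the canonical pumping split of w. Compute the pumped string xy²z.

bcaabaabc

xy^2z = bc·a·a·baabc = bcaabaabc.
Reading y = a takes D from p4 back to p4, so after x·y·y the machine is still in p4, and z then leads to the accepting state p3. Hence bcaabaabc ∈ L(D).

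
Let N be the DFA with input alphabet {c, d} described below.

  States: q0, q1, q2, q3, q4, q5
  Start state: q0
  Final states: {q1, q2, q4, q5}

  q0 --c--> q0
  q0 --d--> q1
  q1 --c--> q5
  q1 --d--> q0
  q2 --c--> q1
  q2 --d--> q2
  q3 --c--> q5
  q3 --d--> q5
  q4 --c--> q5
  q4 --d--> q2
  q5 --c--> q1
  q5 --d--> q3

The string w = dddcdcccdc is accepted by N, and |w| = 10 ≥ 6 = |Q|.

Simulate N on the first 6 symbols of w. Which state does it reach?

q5

Run of N on the first 6 characters of w = d d d c d c:
  step 0: q0  (start)
  step 1: q1  (read d: q0→q1)
  step 2: q0  (read d: q1→q0)
  step 3: q1  (read d: q0→q1)
  step 4: q5  (read c: q1→q5)
  step 5: q3  (read d: q5→q3)
  step 6: q5  (read c: q3→q5)

After reading 6 characters, N is in state q5.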